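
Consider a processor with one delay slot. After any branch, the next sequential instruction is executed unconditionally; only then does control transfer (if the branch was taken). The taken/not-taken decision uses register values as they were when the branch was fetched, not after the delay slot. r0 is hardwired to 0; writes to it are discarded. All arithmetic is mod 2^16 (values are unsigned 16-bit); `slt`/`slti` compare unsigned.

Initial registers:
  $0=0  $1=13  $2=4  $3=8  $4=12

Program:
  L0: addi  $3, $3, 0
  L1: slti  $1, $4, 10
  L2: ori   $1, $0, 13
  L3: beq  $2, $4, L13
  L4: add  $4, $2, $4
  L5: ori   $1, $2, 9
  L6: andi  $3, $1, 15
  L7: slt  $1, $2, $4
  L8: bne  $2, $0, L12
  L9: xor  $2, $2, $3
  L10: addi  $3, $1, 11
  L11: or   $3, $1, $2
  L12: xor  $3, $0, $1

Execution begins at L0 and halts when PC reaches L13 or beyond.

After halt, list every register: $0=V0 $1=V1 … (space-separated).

  step pc=0: addi  $3, $3, 0  regs=(0,13,4,8,12)
  step pc=1: slti  $1, $4, 10  regs=(0,0,4,8,12)
  step pc=2: ori   $1, $0, 13  regs=(0,13,4,8,12)
  step pc=3: beq  $2, $4, L13  cond=F  regs=(0,13,4,8,12)
  step pc=4: add  $4, $2, $4  regs=(0,13,4,8,16)
  step pc=5: ori   $1, $2, 9  regs=(0,13,4,8,16)
  step pc=6: andi  $3, $1, 15  regs=(0,13,4,13,16)
  step pc=7: slt  $1, $2, $4  regs=(0,1,4,13,16)
  step pc=8: bne  $2, $0, L12  cond=T  regs=(0,1,4,13,16)
  step pc=9: xor  $2, $2, $3  regs=(0,1,9,13,16)
  step pc=12: xor  $3, $0, $1  regs=(0,1,9,1,16)

$0=0 $1=1 $2=9 $3=1 $4=16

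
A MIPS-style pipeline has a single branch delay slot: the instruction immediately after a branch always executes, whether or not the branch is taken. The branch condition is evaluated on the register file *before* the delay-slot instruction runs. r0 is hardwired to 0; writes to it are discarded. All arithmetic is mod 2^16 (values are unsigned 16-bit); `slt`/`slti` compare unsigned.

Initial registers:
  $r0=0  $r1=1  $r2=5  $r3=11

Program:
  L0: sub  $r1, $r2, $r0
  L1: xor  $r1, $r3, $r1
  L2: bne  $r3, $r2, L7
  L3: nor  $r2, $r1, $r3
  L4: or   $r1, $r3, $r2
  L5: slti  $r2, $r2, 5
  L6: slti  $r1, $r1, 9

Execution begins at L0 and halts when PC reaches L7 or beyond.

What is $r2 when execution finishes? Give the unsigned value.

65520

PC=0  sub  $r1, $r2, $r0     | $r0=0 $r1=5 $r2=5 $r3=11
PC=1  xor  $r1, $r3, $r1     | $r0=0 $r1=14 $r2=5 $r3=11
PC=2  bne  $r3, $r2, L7      | $r0=0 $r1=14 $r2=5 $r3=11  [TAKEN]
PC=3  nor  $r2, $r1, $r3     | $r0=0 $r1=14 $r2=65520 $r3=11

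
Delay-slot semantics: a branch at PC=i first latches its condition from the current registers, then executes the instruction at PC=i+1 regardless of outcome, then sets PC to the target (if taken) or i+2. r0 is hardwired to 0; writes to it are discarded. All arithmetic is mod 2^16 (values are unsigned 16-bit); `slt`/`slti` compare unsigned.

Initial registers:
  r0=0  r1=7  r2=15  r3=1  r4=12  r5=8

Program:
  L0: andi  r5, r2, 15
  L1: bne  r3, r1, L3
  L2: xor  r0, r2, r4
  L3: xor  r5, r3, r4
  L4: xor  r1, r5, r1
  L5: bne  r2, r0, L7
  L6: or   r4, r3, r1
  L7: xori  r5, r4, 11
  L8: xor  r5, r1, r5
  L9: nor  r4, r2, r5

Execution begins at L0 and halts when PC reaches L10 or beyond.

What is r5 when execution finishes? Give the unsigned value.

  step pc=0: andi  r5, r2, 15  regs=(0,7,15,1,12,15)
  step pc=1: bne  r3, r1, L3  cond=T  regs=(0,7,15,1,12,15)
  step pc=2: xor  r0, r2, r4  regs=(0,7,15,1,12,15)
  step pc=3: xor  r5, r3, r4  regs=(0,7,15,1,12,13)
  step pc=4: xor  r1, r5, r1  regs=(0,10,15,1,12,13)
  step pc=5: bne  r2, r0, L7  cond=T  regs=(0,10,15,1,12,13)
  step pc=6: or   r4, r3, r1  regs=(0,10,15,1,11,13)
  step pc=7: xori  r5, r4, 11  regs=(0,10,15,1,11,0)
  step pc=8: xor  r5, r1, r5  regs=(0,10,15,1,11,10)
  step pc=9: nor  r4, r2, r5  regs=(0,10,15,1,65520,10)

10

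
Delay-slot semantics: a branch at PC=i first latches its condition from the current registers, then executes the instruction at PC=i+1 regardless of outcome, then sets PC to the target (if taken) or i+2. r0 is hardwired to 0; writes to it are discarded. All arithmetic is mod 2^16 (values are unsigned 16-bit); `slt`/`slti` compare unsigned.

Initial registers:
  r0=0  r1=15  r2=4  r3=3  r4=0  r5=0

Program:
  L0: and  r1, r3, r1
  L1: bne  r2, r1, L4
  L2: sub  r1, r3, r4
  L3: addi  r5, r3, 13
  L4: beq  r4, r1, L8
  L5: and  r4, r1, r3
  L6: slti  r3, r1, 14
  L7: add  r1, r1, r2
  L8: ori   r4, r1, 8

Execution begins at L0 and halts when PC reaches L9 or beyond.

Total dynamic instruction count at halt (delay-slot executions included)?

8

  step pc=0: and  r1, r3, r1  regs=(0,3,4,3,0,0)
  step pc=1: bne  r2, r1, L4  cond=T  regs=(0,3,4,3,0,0)
  step pc=2: sub  r1, r3, r4  regs=(0,3,4,3,0,0)
  step pc=4: beq  r4, r1, L8  cond=F  regs=(0,3,4,3,0,0)
  step pc=5: and  r4, r1, r3  regs=(0,3,4,3,3,0)
  step pc=6: slti  r3, r1, 14  regs=(0,3,4,1,3,0)
  step pc=7: add  r1, r1, r2  regs=(0,7,4,1,3,0)
  step pc=8: ori   r4, r1, 8  regs=(0,7,4,1,15,0)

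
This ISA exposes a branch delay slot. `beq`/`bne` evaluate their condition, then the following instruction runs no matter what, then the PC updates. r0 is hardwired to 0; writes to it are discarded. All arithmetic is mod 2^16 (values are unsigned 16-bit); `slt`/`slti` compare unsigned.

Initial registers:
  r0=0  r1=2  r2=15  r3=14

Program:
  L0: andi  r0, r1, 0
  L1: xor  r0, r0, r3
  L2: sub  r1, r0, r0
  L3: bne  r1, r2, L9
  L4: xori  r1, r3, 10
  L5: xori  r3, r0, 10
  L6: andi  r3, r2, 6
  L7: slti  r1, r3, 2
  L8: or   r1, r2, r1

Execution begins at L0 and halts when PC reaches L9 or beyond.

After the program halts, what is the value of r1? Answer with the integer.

4

[0] andi  r0, r1, 0  →  {r0:0, r1:2, r2:15, r3:14}
[1] xor  r0, r0, r3  →  {r0:0, r1:2, r2:15, r3:14}
[2] sub  r1, r0, r0  →  {r0:0, r1:0, r2:15, r3:14}
[3] bne  r1, r2, L9  →  {r0:0, r1:0, r2:15, r3:14}  ⟨branch taken⟩
[4] xori  r1, r3, 10  →  {r0:0, r1:4, r2:15, r3:14}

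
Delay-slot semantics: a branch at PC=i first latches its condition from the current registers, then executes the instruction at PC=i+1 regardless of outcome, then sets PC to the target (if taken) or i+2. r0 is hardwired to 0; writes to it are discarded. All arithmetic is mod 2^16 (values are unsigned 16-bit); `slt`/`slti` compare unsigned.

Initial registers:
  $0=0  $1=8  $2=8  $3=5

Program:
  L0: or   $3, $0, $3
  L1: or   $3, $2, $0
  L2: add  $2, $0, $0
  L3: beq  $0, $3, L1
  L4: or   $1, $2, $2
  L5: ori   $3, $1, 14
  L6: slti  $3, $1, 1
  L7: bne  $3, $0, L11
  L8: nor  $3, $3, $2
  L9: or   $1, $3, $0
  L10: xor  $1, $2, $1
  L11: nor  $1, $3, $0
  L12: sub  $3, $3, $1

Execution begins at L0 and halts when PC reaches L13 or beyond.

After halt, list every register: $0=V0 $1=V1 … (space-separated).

$0=0 $1=1 $2=0 $3=65533

  step pc=0: or   $3, $0, $3  regs=(0,8,8,5)
  step pc=1: or   $3, $2, $0  regs=(0,8,8,8)
  step pc=2: add  $2, $0, $0  regs=(0,8,0,8)
  step pc=3: beq  $0, $3, L1  cond=F  regs=(0,8,0,8)
  step pc=4: or   $1, $2, $2  regs=(0,0,0,8)
  step pc=5: ori   $3, $1, 14  regs=(0,0,0,14)
  step pc=6: slti  $3, $1, 1  regs=(0,0,0,1)
  step pc=7: bne  $3, $0, L11  cond=T  regs=(0,0,0,1)
  step pc=8: nor  $3, $3, $2  regs=(0,0,0,65534)
  step pc=11: nor  $1, $3, $0  regs=(0,1,0,65534)
  step pc=12: sub  $3, $3, $1  regs=(0,1,0,65533)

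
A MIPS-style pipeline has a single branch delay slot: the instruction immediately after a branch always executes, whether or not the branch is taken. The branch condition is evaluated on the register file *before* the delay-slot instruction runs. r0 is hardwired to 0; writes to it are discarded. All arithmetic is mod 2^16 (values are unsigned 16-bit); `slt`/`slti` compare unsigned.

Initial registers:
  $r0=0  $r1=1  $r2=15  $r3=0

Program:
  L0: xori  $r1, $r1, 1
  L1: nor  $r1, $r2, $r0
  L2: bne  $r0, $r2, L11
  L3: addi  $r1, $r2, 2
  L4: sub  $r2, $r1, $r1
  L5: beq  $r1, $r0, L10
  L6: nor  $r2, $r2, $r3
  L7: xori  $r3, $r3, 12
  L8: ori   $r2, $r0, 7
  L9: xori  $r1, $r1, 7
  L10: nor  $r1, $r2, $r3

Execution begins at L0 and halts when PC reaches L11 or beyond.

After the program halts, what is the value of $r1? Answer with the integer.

17

[0] xori  $r1, $r1, 1  →  {$r0:0, $r1:0, $r2:15, $r3:0}
[1] nor  $r1, $r2, $r0  →  {$r0:0, $r1:65520, $r2:15, $r3:0}
[2] bne  $r0, $r2, L11  →  {$r0:0, $r1:65520, $r2:15, $r3:0}  ⟨branch taken⟩
[3] addi  $r1, $r2, 2  →  {$r0:0, $r1:17, $r2:15, $r3:0}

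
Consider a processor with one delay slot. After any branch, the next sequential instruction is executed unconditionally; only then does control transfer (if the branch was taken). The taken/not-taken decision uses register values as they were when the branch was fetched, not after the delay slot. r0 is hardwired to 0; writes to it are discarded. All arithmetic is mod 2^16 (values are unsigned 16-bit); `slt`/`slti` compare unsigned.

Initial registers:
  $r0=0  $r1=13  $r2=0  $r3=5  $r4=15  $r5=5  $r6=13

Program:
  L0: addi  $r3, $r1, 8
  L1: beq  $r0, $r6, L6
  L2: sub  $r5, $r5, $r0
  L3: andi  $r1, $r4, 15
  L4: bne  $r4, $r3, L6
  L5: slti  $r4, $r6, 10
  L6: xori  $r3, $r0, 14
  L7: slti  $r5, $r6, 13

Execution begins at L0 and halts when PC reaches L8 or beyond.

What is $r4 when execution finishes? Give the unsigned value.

0

#0 addi  $r3, $r1, 8 ; 0/13/0/21/15/5/13
#1 beq  $r0, $r6, L6 ; 0/13/0/21/15/5/13 ; →fallthru
#2 sub  $r5, $r5, $r0 ; 0/13/0/21/15/5/13
#3 andi  $r1, $r4, 15 ; 0/15/0/21/15/5/13
#4 bne  $r4, $r3, L6 ; 0/15/0/21/15/5/13 ; →target
#5 slti  $r4, $r6, 10 ; 0/15/0/21/0/5/13
#6 xori  $r3, $r0, 14 ; 0/15/0/14/0/5/13
#7 slti  $r5, $r6, 13 ; 0/15/0/14/0/0/13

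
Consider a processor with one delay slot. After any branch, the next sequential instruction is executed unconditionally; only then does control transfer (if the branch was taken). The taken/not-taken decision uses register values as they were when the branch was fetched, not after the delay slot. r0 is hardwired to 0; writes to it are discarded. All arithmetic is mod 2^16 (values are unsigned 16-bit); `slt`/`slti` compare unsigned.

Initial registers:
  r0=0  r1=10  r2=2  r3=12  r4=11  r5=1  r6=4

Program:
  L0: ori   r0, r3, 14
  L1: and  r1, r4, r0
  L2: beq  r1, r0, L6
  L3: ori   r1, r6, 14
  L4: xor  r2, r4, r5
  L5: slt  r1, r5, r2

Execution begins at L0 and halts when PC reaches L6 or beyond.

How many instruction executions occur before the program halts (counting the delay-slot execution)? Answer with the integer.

4

PC=0  ori   r0, r3, 14       | r0=0 r1=10 r2=2 r3=12 r4=11 r5=1 r6=4
PC=1  and  r1, r4, r0        | r0=0 r1=0 r2=2 r3=12 r4=11 r5=1 r6=4
PC=2  beq  r1, r0, L6        | r0=0 r1=0 r2=2 r3=12 r4=11 r5=1 r6=4  [TAKEN]
PC=3  ori   r1, r6, 14       | r0=0 r1=14 r2=2 r3=12 r4=11 r5=1 r6=4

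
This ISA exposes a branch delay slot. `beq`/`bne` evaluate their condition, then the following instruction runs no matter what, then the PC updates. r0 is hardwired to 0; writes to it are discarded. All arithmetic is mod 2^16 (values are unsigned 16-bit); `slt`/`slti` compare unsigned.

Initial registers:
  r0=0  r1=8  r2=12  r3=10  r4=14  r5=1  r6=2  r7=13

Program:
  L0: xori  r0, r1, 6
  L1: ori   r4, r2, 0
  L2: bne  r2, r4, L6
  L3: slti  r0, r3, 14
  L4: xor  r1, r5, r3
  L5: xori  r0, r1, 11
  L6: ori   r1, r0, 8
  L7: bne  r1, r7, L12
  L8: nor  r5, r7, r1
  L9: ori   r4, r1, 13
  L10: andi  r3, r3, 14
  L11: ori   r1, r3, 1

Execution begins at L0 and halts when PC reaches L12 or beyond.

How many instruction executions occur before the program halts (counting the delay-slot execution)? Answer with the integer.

9

  step pc=0: xori  r0, r1, 6  regs=(0,8,12,10,14,1,2,13)
  step pc=1: ori   r4, r2, 0  regs=(0,8,12,10,12,1,2,13)
  step pc=2: bne  r2, r4, L6  cond=F  regs=(0,8,12,10,12,1,2,13)
  step pc=3: slti  r0, r3, 14  regs=(0,8,12,10,12,1,2,13)
  step pc=4: xor  r1, r5, r3  regs=(0,11,12,10,12,1,2,13)
  step pc=5: xori  r0, r1, 11  regs=(0,11,12,10,12,1,2,13)
  step pc=6: ori   r1, r0, 8  regs=(0,8,12,10,12,1,2,13)
  step pc=7: bne  r1, r7, L12  cond=T  regs=(0,8,12,10,12,1,2,13)
  step pc=8: nor  r5, r7, r1  regs=(0,8,12,10,12,65522,2,13)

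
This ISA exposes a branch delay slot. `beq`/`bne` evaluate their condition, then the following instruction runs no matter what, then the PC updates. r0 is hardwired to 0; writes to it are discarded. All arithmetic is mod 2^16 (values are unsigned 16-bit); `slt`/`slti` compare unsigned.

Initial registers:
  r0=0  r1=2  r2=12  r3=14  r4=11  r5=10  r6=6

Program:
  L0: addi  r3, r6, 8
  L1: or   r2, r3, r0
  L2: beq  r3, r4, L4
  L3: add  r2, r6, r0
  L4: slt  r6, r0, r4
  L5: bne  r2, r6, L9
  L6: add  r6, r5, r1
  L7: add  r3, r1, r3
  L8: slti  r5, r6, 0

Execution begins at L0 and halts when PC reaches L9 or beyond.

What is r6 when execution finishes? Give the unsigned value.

12

  step pc=0: addi  r3, r6, 8  regs=(0,2,12,14,11,10,6)
  step pc=1: or   r2, r3, r0  regs=(0,2,14,14,11,10,6)
  step pc=2: beq  r3, r4, L4  cond=F  regs=(0,2,14,14,11,10,6)
  step pc=3: add  r2, r6, r0  regs=(0,2,6,14,11,10,6)
  step pc=4: slt  r6, r0, r4  regs=(0,2,6,14,11,10,1)
  step pc=5: bne  r2, r6, L9  cond=T  regs=(0,2,6,14,11,10,1)
  step pc=6: add  r6, r5, r1  regs=(0,2,6,14,11,10,12)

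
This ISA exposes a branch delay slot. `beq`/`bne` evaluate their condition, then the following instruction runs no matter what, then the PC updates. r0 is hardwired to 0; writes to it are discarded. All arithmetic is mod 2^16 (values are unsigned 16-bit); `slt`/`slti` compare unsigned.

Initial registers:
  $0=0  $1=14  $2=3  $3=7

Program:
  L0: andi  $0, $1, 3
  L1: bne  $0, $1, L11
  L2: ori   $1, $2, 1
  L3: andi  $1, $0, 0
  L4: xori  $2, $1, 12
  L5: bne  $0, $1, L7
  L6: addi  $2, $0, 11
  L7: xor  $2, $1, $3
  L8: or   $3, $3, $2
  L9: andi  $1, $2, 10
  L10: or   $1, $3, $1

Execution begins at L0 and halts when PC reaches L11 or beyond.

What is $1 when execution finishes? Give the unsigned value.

PC=0  andi  $0, $1, 3        | $0=0 $1=14 $2=3 $3=7
PC=1  bne  $0, $1, L11       | $0=0 $1=14 $2=3 $3=7  [TAKEN]
PC=2  ori   $1, $2, 1        | $0=0 $1=3 $2=3 $3=7

3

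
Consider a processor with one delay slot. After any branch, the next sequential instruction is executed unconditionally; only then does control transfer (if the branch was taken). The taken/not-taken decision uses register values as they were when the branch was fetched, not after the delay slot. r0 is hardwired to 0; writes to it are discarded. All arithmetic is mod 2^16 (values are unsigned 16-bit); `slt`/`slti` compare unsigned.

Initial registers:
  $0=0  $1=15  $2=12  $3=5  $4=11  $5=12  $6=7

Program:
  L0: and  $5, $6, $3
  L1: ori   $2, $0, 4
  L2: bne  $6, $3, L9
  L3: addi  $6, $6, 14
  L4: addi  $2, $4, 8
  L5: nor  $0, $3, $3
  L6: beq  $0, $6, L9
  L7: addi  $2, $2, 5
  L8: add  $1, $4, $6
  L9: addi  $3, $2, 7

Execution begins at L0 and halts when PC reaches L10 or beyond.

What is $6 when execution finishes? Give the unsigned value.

PC=0  and  $5, $6, $3        | $0=0 $1=15 $2=12 $3=5 $4=11 $5=5 $6=7
PC=1  ori   $2, $0, 4        | $0=0 $1=15 $2=4 $3=5 $4=11 $5=5 $6=7
PC=2  bne  $6, $3, L9        | $0=0 $1=15 $2=4 $3=5 $4=11 $5=5 $6=7  [TAKEN]
PC=3  addi  $6, $6, 14       | $0=0 $1=15 $2=4 $3=5 $4=11 $5=5 $6=21
PC=9  addi  $3, $2, 7        | $0=0 $1=15 $2=4 $3=11 $4=11 $5=5 $6=21

21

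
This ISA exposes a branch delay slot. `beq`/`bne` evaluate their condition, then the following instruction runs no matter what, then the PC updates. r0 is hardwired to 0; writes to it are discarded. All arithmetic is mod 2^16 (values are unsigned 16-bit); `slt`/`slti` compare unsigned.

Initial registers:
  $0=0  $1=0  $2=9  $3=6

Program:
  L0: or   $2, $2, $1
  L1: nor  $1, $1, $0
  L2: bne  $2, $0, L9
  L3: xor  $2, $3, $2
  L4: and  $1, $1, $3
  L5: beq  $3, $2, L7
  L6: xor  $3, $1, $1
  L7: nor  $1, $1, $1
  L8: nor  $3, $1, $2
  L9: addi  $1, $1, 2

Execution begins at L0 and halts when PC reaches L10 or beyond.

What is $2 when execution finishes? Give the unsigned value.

PC=0  or   $2, $2, $1        | $0=0 $1=0 $2=9 $3=6
PC=1  nor  $1, $1, $0        | $0=0 $1=65535 $2=9 $3=6
PC=2  bne  $2, $0, L9        | $0=0 $1=65535 $2=9 $3=6  [TAKEN]
PC=3  xor  $2, $3, $2        | $0=0 $1=65535 $2=15 $3=6
PC=9  addi  $1, $1, 2        | $0=0 $1=1 $2=15 $3=6

15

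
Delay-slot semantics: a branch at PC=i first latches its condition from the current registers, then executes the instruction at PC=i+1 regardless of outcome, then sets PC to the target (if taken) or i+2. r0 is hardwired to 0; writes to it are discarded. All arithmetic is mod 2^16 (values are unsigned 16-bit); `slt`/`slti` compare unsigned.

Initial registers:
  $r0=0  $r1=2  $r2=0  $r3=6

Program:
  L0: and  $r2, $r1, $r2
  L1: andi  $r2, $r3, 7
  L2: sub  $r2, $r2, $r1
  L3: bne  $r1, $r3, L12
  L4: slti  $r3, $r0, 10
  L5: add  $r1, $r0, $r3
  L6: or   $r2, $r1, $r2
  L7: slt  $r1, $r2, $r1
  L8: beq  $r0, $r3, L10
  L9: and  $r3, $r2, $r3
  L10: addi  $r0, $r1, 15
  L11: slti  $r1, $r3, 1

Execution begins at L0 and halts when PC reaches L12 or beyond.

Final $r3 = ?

PC=0  and  $r2, $r1, $r2     | $r0=0 $r1=2 $r2=0 $r3=6
PC=1  andi  $r2, $r3, 7      | $r0=0 $r1=2 $r2=6 $r3=6
PC=2  sub  $r2, $r2, $r1     | $r0=0 $r1=2 $r2=4 $r3=6
PC=3  bne  $r1, $r3, L12     | $r0=0 $r1=2 $r2=4 $r3=6  [TAKEN]
PC=4  slti  $r3, $r0, 10     | $r0=0 $r1=2 $r2=4 $r3=1

1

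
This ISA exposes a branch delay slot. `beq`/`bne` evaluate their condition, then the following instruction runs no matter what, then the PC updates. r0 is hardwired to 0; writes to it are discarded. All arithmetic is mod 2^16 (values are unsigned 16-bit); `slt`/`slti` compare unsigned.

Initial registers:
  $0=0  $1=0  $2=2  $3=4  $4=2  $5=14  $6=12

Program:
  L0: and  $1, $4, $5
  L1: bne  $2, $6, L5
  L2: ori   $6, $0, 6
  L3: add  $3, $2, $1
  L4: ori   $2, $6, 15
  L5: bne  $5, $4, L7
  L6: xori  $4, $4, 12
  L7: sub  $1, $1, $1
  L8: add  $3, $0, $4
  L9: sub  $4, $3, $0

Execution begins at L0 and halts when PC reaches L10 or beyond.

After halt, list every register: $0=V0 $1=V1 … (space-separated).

PC=0  and  $1, $4, $5        | $0=0 $1=2 $2=2 $3=4 $4=2 $5=14 $6=12
PC=1  bne  $2, $6, L5        | $0=0 $1=2 $2=2 $3=4 $4=2 $5=14 $6=12  [TAKEN]
PC=2  ori   $6, $0, 6        | $0=0 $1=2 $2=2 $3=4 $4=2 $5=14 $6=6
PC=5  bne  $5, $4, L7        | $0=0 $1=2 $2=2 $3=4 $4=2 $5=14 $6=6  [TAKEN]
PC=6  xori  $4, $4, 12       | $0=0 $1=2 $2=2 $3=4 $4=14 $5=14 $6=6
PC=7  sub  $1, $1, $1        | $0=0 $1=0 $2=2 $3=4 $4=14 $5=14 $6=6
PC=8  add  $3, $0, $4        | $0=0 $1=0 $2=2 $3=14 $4=14 $5=14 $6=6
PC=9  sub  $4, $3, $0        | $0=0 $1=0 $2=2 $3=14 $4=14 $5=14 $6=6

$0=0 $1=0 $2=2 $3=14 $4=14 $5=14 $6=6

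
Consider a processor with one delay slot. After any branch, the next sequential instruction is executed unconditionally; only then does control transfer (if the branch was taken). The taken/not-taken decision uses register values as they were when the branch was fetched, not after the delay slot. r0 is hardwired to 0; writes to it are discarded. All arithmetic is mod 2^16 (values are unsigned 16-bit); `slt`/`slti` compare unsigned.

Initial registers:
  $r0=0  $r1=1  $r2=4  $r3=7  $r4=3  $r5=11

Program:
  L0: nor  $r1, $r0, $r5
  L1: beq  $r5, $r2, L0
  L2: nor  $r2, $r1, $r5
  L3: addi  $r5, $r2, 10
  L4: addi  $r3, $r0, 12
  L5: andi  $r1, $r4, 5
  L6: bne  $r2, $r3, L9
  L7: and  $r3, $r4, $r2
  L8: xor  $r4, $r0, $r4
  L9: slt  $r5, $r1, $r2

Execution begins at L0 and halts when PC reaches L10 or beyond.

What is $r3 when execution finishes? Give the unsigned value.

PC=0  nor  $r1, $r0, $r5     | $r0=0 $r1=65524 $r2=4 $r3=7 $r4=3 $r5=11
PC=1  beq  $r5, $r2, L0      | $r0=0 $r1=65524 $r2=4 $r3=7 $r4=3 $r5=11  [not taken]
PC=2  nor  $r2, $r1, $r5     | $r0=0 $r1=65524 $r2=0 $r3=7 $r4=3 $r5=11
PC=3  addi  $r5, $r2, 10     | $r0=0 $r1=65524 $r2=0 $r3=7 $r4=3 $r5=10
PC=4  addi  $r3, $r0, 12     | $r0=0 $r1=65524 $r2=0 $r3=12 $r4=3 $r5=10
PC=5  andi  $r1, $r4, 5      | $r0=0 $r1=1 $r2=0 $r3=12 $r4=3 $r5=10
PC=6  bne  $r2, $r3, L9      | $r0=0 $r1=1 $r2=0 $r3=12 $r4=3 $r5=10  [TAKEN]
PC=7  and  $r3, $r4, $r2     | $r0=0 $r1=1 $r2=0 $r3=0 $r4=3 $r5=10
PC=9  slt  $r5, $r1, $r2     | $r0=0 $r1=1 $r2=0 $r3=0 $r4=3 $r5=0

0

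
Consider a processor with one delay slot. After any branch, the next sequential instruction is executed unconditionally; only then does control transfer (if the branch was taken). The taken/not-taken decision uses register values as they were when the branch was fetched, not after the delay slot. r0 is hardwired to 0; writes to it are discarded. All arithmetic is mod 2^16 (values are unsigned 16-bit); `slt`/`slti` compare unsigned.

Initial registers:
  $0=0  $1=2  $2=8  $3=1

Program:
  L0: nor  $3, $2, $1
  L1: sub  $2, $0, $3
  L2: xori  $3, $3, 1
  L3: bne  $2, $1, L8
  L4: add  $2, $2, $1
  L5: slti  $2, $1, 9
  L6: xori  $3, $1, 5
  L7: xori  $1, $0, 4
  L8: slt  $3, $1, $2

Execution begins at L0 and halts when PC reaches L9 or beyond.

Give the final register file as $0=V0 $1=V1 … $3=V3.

PC=0  nor  $3, $2, $1        | $0=0 $1=2 $2=8 $3=65525
PC=1  sub  $2, $0, $3        | $0=0 $1=2 $2=11 $3=65525
PC=2  xori  $3, $3, 1        | $0=0 $1=2 $2=11 $3=65524
PC=3  bne  $2, $1, L8        | $0=0 $1=2 $2=11 $3=65524  [TAKEN]
PC=4  add  $2, $2, $1        | $0=0 $1=2 $2=13 $3=65524
PC=8  slt  $3, $1, $2        | $0=0 $1=2 $2=13 $3=1

$0=0 $1=2 $2=13 $3=1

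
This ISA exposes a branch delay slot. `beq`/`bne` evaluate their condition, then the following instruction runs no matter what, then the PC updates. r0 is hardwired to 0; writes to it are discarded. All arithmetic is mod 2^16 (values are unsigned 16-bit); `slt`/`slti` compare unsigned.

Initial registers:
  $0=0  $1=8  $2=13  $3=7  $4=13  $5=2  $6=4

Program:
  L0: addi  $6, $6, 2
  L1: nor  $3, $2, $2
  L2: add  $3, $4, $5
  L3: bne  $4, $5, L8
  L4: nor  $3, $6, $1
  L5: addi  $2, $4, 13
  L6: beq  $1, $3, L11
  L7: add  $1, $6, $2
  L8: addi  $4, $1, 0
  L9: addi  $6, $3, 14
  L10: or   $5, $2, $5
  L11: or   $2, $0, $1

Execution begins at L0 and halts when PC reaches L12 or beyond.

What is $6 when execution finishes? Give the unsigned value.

65535

[0] addi  $6, $6, 2  →  {$0:0, $1:8, $2:13, $3:7, $4:13, $5:2, $6:6}
[1] nor  $3, $2, $2  →  {$0:0, $1:8, $2:13, $3:65522, $4:13, $5:2, $6:6}
[2] add  $3, $4, $5  →  {$0:0, $1:8, $2:13, $3:15, $4:13, $5:2, $6:6}
[3] bne  $4, $5, L8  →  {$0:0, $1:8, $2:13, $3:15, $4:13, $5:2, $6:6}  ⟨branch taken⟩
[4] nor  $3, $6, $1  →  {$0:0, $1:8, $2:13, $3:65521, $4:13, $5:2, $6:6}
[8] addi  $4, $1, 0  →  {$0:0, $1:8, $2:13, $3:65521, $4:8, $5:2, $6:6}
[9] addi  $6, $3, 14  →  {$0:0, $1:8, $2:13, $3:65521, $4:8, $5:2, $6:65535}
[10] or   $5, $2, $5  →  {$0:0, $1:8, $2:13, $3:65521, $4:8, $5:15, $6:65535}
[11] or   $2, $0, $1  →  {$0:0, $1:8, $2:8, $3:65521, $4:8, $5:15, $6:65535}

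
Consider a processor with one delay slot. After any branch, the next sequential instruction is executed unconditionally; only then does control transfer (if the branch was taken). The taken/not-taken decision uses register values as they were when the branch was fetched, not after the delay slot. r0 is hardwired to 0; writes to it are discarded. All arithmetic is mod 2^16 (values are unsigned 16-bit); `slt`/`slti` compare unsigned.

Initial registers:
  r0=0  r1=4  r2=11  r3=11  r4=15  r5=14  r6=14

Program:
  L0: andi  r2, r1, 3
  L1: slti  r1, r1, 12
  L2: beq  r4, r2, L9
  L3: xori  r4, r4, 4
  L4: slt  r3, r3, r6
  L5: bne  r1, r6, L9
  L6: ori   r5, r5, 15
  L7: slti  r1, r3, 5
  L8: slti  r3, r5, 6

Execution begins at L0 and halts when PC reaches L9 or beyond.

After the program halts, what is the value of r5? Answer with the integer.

15

#0 andi  r2, r1, 3 ; 0/4/0/11/15/14/14
#1 slti  r1, r1, 12 ; 0/1/0/11/15/14/14
#2 beq  r4, r2, L9 ; 0/1/0/11/15/14/14 ; →fallthru
#3 xori  r4, r4, 4 ; 0/1/0/11/11/14/14
#4 slt  r3, r3, r6 ; 0/1/0/1/11/14/14
#5 bne  r1, r6, L9 ; 0/1/0/1/11/14/14 ; →target
#6 ori   r5, r5, 15 ; 0/1/0/1/11/15/14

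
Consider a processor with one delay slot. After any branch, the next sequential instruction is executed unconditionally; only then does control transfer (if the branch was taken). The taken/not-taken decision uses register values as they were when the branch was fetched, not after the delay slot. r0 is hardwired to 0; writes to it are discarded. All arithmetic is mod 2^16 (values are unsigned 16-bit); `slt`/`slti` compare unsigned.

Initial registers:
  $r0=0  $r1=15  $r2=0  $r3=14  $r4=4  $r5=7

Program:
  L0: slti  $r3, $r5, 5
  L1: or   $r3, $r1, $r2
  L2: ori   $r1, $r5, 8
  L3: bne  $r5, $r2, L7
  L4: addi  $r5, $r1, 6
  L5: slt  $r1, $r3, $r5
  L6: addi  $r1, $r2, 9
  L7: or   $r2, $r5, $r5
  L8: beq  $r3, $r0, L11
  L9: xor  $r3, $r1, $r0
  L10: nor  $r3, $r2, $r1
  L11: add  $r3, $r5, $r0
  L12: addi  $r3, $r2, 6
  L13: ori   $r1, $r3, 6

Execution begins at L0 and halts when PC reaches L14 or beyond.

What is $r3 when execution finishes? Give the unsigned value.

  step pc=0: slti  $r3, $r5, 5  regs=(0,15,0,0,4,7)
  step pc=1: or   $r3, $r1, $r2  regs=(0,15,0,15,4,7)
  step pc=2: ori   $r1, $r5, 8  regs=(0,15,0,15,4,7)
  step pc=3: bne  $r5, $r2, L7  cond=T  regs=(0,15,0,15,4,7)
  step pc=4: addi  $r5, $r1, 6  regs=(0,15,0,15,4,21)
  step pc=7: or   $r2, $r5, $r5  regs=(0,15,21,15,4,21)
  step pc=8: beq  $r3, $r0, L11  cond=F  regs=(0,15,21,15,4,21)
  step pc=9: xor  $r3, $r1, $r0  regs=(0,15,21,15,4,21)
  step pc=10: nor  $r3, $r2, $r1  regs=(0,15,21,65504,4,21)
  step pc=11: add  $r3, $r5, $r0  regs=(0,15,21,21,4,21)
  step pc=12: addi  $r3, $r2, 6  regs=(0,15,21,27,4,21)
  step pc=13: ori   $r1, $r3, 6  regs=(0,31,21,27,4,21)

27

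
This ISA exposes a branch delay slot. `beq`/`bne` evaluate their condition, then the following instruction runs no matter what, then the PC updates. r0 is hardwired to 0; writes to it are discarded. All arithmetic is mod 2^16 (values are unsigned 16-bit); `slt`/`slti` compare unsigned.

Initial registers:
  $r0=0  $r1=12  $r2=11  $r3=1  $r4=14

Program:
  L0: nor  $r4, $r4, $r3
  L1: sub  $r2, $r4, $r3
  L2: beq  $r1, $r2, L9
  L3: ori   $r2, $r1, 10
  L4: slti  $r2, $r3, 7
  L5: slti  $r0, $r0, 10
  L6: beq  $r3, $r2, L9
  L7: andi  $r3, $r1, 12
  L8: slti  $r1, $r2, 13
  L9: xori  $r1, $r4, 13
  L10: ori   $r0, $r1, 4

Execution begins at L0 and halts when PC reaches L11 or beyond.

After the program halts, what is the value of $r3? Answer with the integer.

12

[0] nor  $r4, $r4, $r3  →  {$r0:0, $r1:12, $r2:11, $r3:1, $r4:65520}
[1] sub  $r2, $r4, $r3  →  {$r0:0, $r1:12, $r2:65519, $r3:1, $r4:65520}
[2] beq  $r1, $r2, L9  →  {$r0:0, $r1:12, $r2:65519, $r3:1, $r4:65520}  ⟨branch fallthrough⟩
[3] ori   $r2, $r1, 10  →  {$r0:0, $r1:12, $r2:14, $r3:1, $r4:65520}
[4] slti  $r2, $r3, 7  →  {$r0:0, $r1:12, $r2:1, $r3:1, $r4:65520}
[5] slti  $r0, $r0, 10  →  {$r0:0, $r1:12, $r2:1, $r3:1, $r4:65520}
[6] beq  $r3, $r2, L9  →  {$r0:0, $r1:12, $r2:1, $r3:1, $r4:65520}  ⟨branch taken⟩
[7] andi  $r3, $r1, 12  →  {$r0:0, $r1:12, $r2:1, $r3:12, $r4:65520}
[9] xori  $r1, $r4, 13  →  {$r0:0, $r1:65533, $r2:1, $r3:12, $r4:65520}
[10] ori   $r0, $r1, 4  →  {$r0:0, $r1:65533, $r2:1, $r3:12, $r4:65520}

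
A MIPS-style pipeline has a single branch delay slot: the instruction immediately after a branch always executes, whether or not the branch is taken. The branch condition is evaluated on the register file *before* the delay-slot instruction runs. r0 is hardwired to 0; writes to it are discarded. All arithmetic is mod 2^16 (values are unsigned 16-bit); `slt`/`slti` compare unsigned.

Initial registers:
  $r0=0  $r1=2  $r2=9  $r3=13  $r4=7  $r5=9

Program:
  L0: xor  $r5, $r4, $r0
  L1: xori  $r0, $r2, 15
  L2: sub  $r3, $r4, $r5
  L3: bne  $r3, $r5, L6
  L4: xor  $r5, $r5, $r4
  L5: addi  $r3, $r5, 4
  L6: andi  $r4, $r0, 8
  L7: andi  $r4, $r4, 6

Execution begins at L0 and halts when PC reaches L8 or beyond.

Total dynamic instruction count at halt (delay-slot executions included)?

PC=0  xor  $r5, $r4, $r0     | $r0=0 $r1=2 $r2=9 $r3=13 $r4=7 $r5=7
PC=1  xori  $r0, $r2, 15     | $r0=0 $r1=2 $r2=9 $r3=13 $r4=7 $r5=7
PC=2  sub  $r3, $r4, $r5     | $r0=0 $r1=2 $r2=9 $r3=0 $r4=7 $r5=7
PC=3  bne  $r3, $r5, L6      | $r0=0 $r1=2 $r2=9 $r3=0 $r4=7 $r5=7  [TAKEN]
PC=4  xor  $r5, $r5, $r4     | $r0=0 $r1=2 $r2=9 $r3=0 $r4=7 $r5=0
PC=6  andi  $r4, $r0, 8      | $r0=0 $r1=2 $r2=9 $r3=0 $r4=0 $r5=0
PC=7  andi  $r4, $r4, 6      | $r0=0 $r1=2 $r2=9 $r3=0 $r4=0 $r5=0

7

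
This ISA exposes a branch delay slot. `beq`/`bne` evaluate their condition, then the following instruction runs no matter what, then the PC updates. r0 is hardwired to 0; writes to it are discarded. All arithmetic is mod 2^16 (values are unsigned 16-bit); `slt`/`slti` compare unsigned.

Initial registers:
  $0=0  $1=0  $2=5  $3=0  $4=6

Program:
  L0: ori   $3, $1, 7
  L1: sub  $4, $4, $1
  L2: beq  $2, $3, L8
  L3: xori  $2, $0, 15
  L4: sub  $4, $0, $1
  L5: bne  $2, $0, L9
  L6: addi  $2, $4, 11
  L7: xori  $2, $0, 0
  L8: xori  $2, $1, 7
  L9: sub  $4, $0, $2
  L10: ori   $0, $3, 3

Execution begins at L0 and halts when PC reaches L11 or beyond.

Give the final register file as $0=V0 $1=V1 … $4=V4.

$0=0 $1=0 $2=11 $3=7 $4=65525

[0] ori   $3, $1, 7  →  {$0:0, $1:0, $2:5, $3:7, $4:6}
[1] sub  $4, $4, $1  →  {$0:0, $1:0, $2:5, $3:7, $4:6}
[2] beq  $2, $3, L8  →  {$0:0, $1:0, $2:5, $3:7, $4:6}  ⟨branch fallthrough⟩
[3] xori  $2, $0, 15  →  {$0:0, $1:0, $2:15, $3:7, $4:6}
[4] sub  $4, $0, $1  →  {$0:0, $1:0, $2:15, $3:7, $4:0}
[5] bne  $2, $0, L9  →  {$0:0, $1:0, $2:15, $3:7, $4:0}  ⟨branch taken⟩
[6] addi  $2, $4, 11  →  {$0:0, $1:0, $2:11, $3:7, $4:0}
[9] sub  $4, $0, $2  →  {$0:0, $1:0, $2:11, $3:7, $4:65525}
[10] ori   $0, $3, 3  →  {$0:0, $1:0, $2:11, $3:7, $4:65525}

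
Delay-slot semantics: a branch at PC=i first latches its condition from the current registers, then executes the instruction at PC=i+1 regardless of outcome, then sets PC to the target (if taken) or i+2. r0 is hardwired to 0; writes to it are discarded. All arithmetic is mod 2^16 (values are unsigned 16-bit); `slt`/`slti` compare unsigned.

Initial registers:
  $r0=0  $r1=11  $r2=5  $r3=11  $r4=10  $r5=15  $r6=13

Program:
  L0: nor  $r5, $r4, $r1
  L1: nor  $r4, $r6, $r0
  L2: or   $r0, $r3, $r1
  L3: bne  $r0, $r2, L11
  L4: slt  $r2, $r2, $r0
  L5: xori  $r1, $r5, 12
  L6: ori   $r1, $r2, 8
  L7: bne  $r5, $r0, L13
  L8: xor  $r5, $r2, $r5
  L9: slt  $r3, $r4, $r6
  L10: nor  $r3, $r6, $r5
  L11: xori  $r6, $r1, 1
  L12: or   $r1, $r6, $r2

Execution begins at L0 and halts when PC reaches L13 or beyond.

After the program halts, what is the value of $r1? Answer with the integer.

[0] nor  $r5, $r4, $r1  →  {$r0:0, $r1:11, $r2:5, $r3:11, $r4:10, $r5:65524, $r6:13}
[1] nor  $r4, $r6, $r0  →  {$r0:0, $r1:11, $r2:5, $r3:11, $r4:65522, $r5:65524, $r6:13}
[2] or   $r0, $r3, $r1  →  {$r0:0, $r1:11, $r2:5, $r3:11, $r4:65522, $r5:65524, $r6:13}
[3] bne  $r0, $r2, L11  →  {$r0:0, $r1:11, $r2:5, $r3:11, $r4:65522, $r5:65524, $r6:13}  ⟨branch taken⟩
[4] slt  $r2, $r2, $r0  →  {$r0:0, $r1:11, $r2:0, $r3:11, $r4:65522, $r5:65524, $r6:13}
[11] xori  $r6, $r1, 1  →  {$r0:0, $r1:11, $r2:0, $r3:11, $r4:65522, $r5:65524, $r6:10}
[12] or   $r1, $r6, $r2  →  {$r0:0, $r1:10, $r2:0, $r3:11, $r4:65522, $r5:65524, $r6:10}

10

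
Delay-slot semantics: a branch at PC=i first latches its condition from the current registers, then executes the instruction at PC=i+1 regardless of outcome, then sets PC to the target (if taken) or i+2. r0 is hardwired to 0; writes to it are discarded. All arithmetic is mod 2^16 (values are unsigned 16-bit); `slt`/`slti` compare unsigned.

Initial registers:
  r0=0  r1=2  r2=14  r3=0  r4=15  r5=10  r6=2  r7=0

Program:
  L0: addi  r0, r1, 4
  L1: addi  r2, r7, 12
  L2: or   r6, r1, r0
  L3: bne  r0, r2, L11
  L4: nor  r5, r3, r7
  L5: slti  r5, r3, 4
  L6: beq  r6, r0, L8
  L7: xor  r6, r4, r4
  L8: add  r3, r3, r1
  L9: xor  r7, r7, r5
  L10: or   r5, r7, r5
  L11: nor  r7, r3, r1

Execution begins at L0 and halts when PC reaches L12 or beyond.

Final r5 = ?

  step pc=0: addi  r0, r1, 4  regs=(0,2,14,0,15,10,2,0)
  step pc=1: addi  r2, r7, 12  regs=(0,2,12,0,15,10,2,0)
  step pc=2: or   r6, r1, r0  regs=(0,2,12,0,15,10,2,0)
  step pc=3: bne  r0, r2, L11  cond=T  regs=(0,2,12,0,15,10,2,0)
  step pc=4: nor  r5, r3, r7  regs=(0,2,12,0,15,65535,2,0)
  step pc=11: nor  r7, r3, r1  regs=(0,2,12,0,15,65535,2,65533)

65535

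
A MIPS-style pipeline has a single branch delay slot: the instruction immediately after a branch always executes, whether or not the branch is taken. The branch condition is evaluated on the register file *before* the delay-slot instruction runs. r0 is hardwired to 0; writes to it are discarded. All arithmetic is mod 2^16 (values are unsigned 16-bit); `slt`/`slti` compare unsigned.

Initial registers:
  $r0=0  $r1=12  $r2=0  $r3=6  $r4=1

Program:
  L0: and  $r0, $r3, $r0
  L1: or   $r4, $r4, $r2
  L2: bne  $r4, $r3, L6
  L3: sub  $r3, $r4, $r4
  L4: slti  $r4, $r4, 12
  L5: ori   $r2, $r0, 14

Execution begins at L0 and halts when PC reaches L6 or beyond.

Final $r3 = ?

PC=0  and  $r0, $r3, $r0     | $r0=0 $r1=12 $r2=0 $r3=6 $r4=1
PC=1  or   $r4, $r4, $r2     | $r0=0 $r1=12 $r2=0 $r3=6 $r4=1
PC=2  bne  $r4, $r3, L6      | $r0=0 $r1=12 $r2=0 $r3=6 $r4=1  [TAKEN]
PC=3  sub  $r3, $r4, $r4     | $r0=0 $r1=12 $r2=0 $r3=0 $r4=1

0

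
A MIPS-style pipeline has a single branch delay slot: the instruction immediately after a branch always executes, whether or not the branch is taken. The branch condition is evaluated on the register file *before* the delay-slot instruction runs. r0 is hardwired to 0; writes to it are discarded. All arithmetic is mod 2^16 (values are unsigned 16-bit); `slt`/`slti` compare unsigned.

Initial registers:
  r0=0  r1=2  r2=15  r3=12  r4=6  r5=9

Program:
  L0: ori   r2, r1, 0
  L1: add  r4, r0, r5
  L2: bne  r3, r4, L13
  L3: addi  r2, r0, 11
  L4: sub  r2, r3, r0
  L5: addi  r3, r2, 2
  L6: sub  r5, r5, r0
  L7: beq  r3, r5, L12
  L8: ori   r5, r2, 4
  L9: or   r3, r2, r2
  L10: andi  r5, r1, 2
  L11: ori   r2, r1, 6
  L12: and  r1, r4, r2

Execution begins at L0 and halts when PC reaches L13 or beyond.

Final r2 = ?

11

#0 ori   r2, r1, 0 ; 0/2/2/12/6/9
#1 add  r4, r0, r5 ; 0/2/2/12/9/9
#2 bne  r3, r4, L13 ; 0/2/2/12/9/9 ; →target
#3 addi  r2, r0, 11 ; 0/2/11/12/9/9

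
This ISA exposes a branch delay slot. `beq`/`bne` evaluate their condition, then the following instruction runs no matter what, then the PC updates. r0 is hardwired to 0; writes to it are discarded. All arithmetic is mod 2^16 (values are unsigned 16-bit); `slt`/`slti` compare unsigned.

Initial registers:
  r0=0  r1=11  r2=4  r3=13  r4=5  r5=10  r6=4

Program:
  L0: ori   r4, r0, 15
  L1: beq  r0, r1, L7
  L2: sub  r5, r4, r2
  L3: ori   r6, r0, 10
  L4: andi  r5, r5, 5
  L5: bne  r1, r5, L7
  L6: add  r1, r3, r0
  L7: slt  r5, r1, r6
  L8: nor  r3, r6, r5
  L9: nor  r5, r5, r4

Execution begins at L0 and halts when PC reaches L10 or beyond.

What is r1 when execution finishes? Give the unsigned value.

  step pc=0: ori   r4, r0, 15  regs=(0,11,4,13,15,10,4)
  step pc=1: beq  r0, r1, L7  cond=F  regs=(0,11,4,13,15,10,4)
  step pc=2: sub  r5, r4, r2  regs=(0,11,4,13,15,11,4)
  step pc=3: ori   r6, r0, 10  regs=(0,11,4,13,15,11,10)
  step pc=4: andi  r5, r5, 5  regs=(0,11,4,13,15,1,10)
  step pc=5: bne  r1, r5, L7  cond=T  regs=(0,11,4,13,15,1,10)
  step pc=6: add  r1, r3, r0  regs=(0,13,4,13,15,1,10)
  step pc=7: slt  r5, r1, r6  regs=(0,13,4,13,15,0,10)
  step pc=8: nor  r3, r6, r5  regs=(0,13,4,65525,15,0,10)
  step pc=9: nor  r5, r5, r4  regs=(0,13,4,65525,15,65520,10)

13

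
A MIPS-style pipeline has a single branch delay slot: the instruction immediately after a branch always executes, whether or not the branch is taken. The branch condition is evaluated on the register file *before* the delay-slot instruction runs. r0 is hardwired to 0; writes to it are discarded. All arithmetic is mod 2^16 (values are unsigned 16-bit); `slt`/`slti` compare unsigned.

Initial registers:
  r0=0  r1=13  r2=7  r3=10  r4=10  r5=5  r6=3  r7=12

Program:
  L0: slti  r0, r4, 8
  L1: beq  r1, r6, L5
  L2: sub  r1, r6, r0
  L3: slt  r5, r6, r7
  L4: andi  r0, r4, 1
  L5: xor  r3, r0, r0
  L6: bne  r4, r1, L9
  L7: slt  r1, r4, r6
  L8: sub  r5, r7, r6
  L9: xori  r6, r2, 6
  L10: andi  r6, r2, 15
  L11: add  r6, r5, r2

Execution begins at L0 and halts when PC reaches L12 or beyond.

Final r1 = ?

0

#0 slti  r0, r4, 8 ; 0/13/7/10/10/5/3/12
#1 beq  r1, r6, L5 ; 0/13/7/10/10/5/3/12 ; →fallthru
#2 sub  r1, r6, r0 ; 0/3/7/10/10/5/3/12
#3 slt  r5, r6, r7 ; 0/3/7/10/10/1/3/12
#4 andi  r0, r4, 1 ; 0/3/7/10/10/1/3/12
#5 xor  r3, r0, r0 ; 0/3/7/0/10/1/3/12
#6 bne  r4, r1, L9 ; 0/3/7/0/10/1/3/12 ; →target
#7 slt  r1, r4, r6 ; 0/0/7/0/10/1/3/12
#9 xori  r6, r2, 6 ; 0/0/7/0/10/1/1/12
#10 andi  r6, r2, 15 ; 0/0/7/0/10/1/7/12
#11 add  r6, r5, r2 ; 0/0/7/0/10/1/8/12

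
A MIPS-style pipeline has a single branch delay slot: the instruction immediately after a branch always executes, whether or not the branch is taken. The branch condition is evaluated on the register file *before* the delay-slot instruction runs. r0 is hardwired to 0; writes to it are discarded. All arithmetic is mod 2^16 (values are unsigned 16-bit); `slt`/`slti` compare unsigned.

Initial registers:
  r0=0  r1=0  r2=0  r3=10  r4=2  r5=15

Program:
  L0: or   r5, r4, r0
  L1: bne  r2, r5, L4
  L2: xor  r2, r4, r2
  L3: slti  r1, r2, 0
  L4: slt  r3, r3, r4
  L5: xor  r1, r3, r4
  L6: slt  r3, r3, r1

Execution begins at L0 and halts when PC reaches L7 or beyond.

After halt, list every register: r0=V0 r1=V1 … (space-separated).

[0] or   r5, r4, r0  →  {r0:0, r1:0, r2:0, r3:10, r4:2, r5:2}
[1] bne  r2, r5, L4  →  {r0:0, r1:0, r2:0, r3:10, r4:2, r5:2}  ⟨branch taken⟩
[2] xor  r2, r4, r2  →  {r0:0, r1:0, r2:2, r3:10, r4:2, r5:2}
[4] slt  r3, r3, r4  →  {r0:0, r1:0, r2:2, r3:0, r4:2, r5:2}
[5] xor  r1, r3, r4  →  {r0:0, r1:2, r2:2, r3:0, r4:2, r5:2}
[6] slt  r3, r3, r1  →  {r0:0, r1:2, r2:2, r3:1, r4:2, r5:2}

r0=0 r1=2 r2=2 r3=1 r4=2 r5=2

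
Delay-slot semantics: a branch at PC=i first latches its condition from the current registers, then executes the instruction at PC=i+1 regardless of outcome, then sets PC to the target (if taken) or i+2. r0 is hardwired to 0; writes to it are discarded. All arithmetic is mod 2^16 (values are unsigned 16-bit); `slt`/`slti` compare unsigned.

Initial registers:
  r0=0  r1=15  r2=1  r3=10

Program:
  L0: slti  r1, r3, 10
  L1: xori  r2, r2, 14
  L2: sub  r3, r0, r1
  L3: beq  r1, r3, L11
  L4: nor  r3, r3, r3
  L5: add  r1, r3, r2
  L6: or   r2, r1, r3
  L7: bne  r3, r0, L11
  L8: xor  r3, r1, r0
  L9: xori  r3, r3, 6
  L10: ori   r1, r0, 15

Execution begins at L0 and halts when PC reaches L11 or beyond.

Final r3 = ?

65535

  step pc=0: slti  r1, r3, 10  regs=(0,0,1,10)
  step pc=1: xori  r2, r2, 14  regs=(0,0,15,10)
  step pc=2: sub  r3, r0, r1  regs=(0,0,15,0)
  step pc=3: beq  r1, r3, L11  cond=T  regs=(0,0,15,0)
  step pc=4: nor  r3, r3, r3  regs=(0,0,15,65535)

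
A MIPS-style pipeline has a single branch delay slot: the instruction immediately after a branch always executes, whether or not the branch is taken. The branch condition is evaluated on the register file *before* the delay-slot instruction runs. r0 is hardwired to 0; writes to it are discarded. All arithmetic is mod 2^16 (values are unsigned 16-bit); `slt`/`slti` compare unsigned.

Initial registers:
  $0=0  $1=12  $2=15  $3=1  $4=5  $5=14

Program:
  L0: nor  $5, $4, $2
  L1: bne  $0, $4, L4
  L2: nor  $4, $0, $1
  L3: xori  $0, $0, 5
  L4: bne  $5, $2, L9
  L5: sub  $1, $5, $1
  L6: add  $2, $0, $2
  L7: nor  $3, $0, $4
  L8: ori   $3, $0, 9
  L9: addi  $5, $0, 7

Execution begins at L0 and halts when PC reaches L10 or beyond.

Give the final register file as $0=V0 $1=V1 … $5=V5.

PC=0  nor  $5, $4, $2        | $0=0 $1=12 $2=15 $3=1 $4=5 $5=65520
PC=1  bne  $0, $4, L4        | $0=0 $1=12 $2=15 $3=1 $4=5 $5=65520  [TAKEN]
PC=2  nor  $4, $0, $1        | $0=0 $1=12 $2=15 $3=1 $4=65523 $5=65520
PC=4  bne  $5, $2, L9        | $0=0 $1=12 $2=15 $3=1 $4=65523 $5=65520  [TAKEN]
PC=5  sub  $1, $5, $1        | $0=0 $1=65508 $2=15 $3=1 $4=65523 $5=65520
PC=9  addi  $5, $0, 7        | $0=0 $1=65508 $2=15 $3=1 $4=65523 $5=7

$0=0 $1=65508 $2=15 $3=1 $4=65523 $5=7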